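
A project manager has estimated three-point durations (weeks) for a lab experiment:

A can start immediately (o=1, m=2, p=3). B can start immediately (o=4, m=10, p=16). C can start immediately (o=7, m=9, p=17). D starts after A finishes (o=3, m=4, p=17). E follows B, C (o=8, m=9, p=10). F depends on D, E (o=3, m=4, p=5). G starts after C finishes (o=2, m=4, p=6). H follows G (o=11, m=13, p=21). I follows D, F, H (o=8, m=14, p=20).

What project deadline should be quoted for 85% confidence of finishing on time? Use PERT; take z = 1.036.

45.3 weeks

te_A = (1 + 4·2 + 3)/6 = 12/6 = 2; σ²_A = ((3−1)/6)² = 0.111
te_B = (4 + 4·10 + 16)/6 = 60/6 = 10; σ²_B = ((16−4)/6)² = 4.000
te_C = (7 + 4·9 + 17)/6 = 60/6 = 10; σ²_C = ((17−7)/6)² = 2.778
te_D = (3 + 4·4 + 17)/6 = 36/6 = 6; σ²_D = ((17−3)/6)² = 5.444
te_E = (8 + 4·9 + 10)/6 = 54/6 = 9; σ²_E = ((10−8)/6)² = 0.111
te_F = (3 + 4·4 + 5)/6 = 24/6 = 4; σ²_F = ((5−3)/6)² = 0.111
te_G = (2 + 4·4 + 6)/6 = 24/6 = 4; σ²_G = ((6−2)/6)² = 0.444
te_H = (11 + 4·13 + 21)/6 = 84/6 = 14; σ²_H = ((21−11)/6)² = 2.778
te_I = (8 + 4·14 + 20)/6 = 84/6 = 14; σ²_I = ((20−8)/6)² = 4.000

Forward pass:
ES_A = 0; EF_A = 2
ES_B = 0; EF_B = 10
ES_C = 0; EF_C = 10
ES_D = 2; EF_D = 2+6 = 8
ES_E = max(EF_B=10, EF_C=10) = 10; EF_E = 10+9 = 19
ES_F = max(EF_D=8, EF_E=19) = 19; EF_F = 19+4 = 23
ES_G = 10; EF_G = 10+4 = 14
ES_H = 14; EF_H = 14+14 = 28
ES_I = max(EF_D=8, EF_F=23, EF_H=28) = 28; EF_I = 28+14 = 42
Expected project duration μ = 42 weeks. Critical path: C → G → H → I.

Variance along critical path = 2.778 + 0.444 + 2.778 + 4.000 = 10.000; σ = 3.162 weeks.
D = μ + z·σ = 42 + 1.036·3.162 = 45.3 weeks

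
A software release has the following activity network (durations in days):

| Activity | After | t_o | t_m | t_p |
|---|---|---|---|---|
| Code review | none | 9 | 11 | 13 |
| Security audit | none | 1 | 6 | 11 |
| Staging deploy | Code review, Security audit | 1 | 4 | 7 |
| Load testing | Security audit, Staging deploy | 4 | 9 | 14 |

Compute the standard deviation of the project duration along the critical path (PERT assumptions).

te_Code review = (9 + 4·11 + 13)/6 = 66/6 = 11; σ²_Code review = ((13−9)/6)² = 0.444
te_Security audit = (1 + 4·6 + 11)/6 = 36/6 = 6; σ²_Security audit = ((11−1)/6)² = 2.778
te_Staging deploy = (1 + 4·4 + 7)/6 = 24/6 = 4; σ²_Staging deploy = ((7−1)/6)² = 1.000
te_Load testing = (4 + 4·9 + 14)/6 = 54/6 = 9; σ²_Load testing = ((14−4)/6)² = 2.778

Forward pass:
ES_Code review = 0; EF_Code review = 11
ES_Security audit = 0; EF_Security audit = 6
ES_Staging deploy = max(EF_Code review=11, EF_Security audit=6) = 11; EF_Staging deploy = 11+4 = 15
ES_Load testing = max(EF_Security audit=6, EF_Staging deploy=15) = 15; EF_Load testing = 15+9 = 24
Expected project duration μ = 24 days. Critical path: Code review → Staging deploy → Load testing.

Variance along critical path = 0.444 + 1.000 + 2.778 = 4.222
σ = √4.222 = 2.055 days

2.05 days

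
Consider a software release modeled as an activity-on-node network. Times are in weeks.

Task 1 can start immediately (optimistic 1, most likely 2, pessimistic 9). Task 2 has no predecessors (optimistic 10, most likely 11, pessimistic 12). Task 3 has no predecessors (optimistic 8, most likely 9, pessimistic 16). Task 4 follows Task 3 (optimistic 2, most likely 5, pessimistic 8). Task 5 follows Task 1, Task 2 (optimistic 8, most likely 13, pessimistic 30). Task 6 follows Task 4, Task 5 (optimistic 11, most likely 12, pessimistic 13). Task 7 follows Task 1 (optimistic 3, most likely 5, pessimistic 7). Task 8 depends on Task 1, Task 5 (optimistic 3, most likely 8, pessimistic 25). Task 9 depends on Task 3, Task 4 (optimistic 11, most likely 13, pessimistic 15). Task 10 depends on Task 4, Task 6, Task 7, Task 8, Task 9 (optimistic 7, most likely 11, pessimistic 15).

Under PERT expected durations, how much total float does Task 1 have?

8 weeks

te_Task 1 = (1 + 4·2 + 9)/6 = 18/6 = 3
te_Task 2 = (10 + 4·11 + 12)/6 = 66/6 = 11
te_Task 3 = (8 + 4·9 + 16)/6 = 60/6 = 10
te_Task 4 = (2 + 4·5 + 8)/6 = 30/6 = 5
te_Task 5 = (8 + 4·13 + 30)/6 = 90/6 = 15
te_Task 6 = (11 + 4·12 + 13)/6 = 72/6 = 12
te_Task 7 = (3 + 4·5 + 7)/6 = 30/6 = 5
te_Task 8 = (3 + 4·8 + 25)/6 = 60/6 = 10
te_Task 9 = (11 + 4·13 + 15)/6 = 78/6 = 13
te_Task 10 = (7 + 4·11 + 15)/6 = 66/6 = 11

Forward pass:
ES_Task 1 = 0; EF_Task 1 = 3
ES_Task 2 = 0; EF_Task 2 = 11
ES_Task 3 = 0; EF_Task 3 = 10
ES_Task 4 = 10; EF_Task 4 = 10+5 = 15
ES_Task 5 = max(EF_Task 1=3, EF_Task 2=11) = 11; EF_Task 5 = 11+15 = 26
ES_Task 6 = max(EF_Task 4=15, EF_Task 5=26) = 26; EF_Task 6 = 26+12 = 38
ES_Task 7 = 3; EF_Task 7 = 3+5 = 8
ES_Task 8 = max(EF_Task 1=3, EF_Task 5=26) = 26; EF_Task 8 = 26+10 = 36
ES_Task 9 = max(EF_Task 3=10, EF_Task 4=15) = 15; EF_Task 9 = 15+13 = 28
ES_Task 10 = max(EF_Task 4=15, EF_Task 6=38, EF_Task 7=8, EF_Task 8=36, EF_Task 9=28) = 38; EF_Task 10 = 38+11 = 49
Expected project duration μ = 49 weeks. Critical path: Task 2 → Task 5 → Task 6 → Task 10.

Backward pass:
LF_Task 10 = 49; LS_Task 10 = 49−11 = 38
LF_Task 9 = LS_Task 10 = 38; LS_Task 9 = 38−13 = 25
LF_Task 8 = LS_Task 10 = 38; LS_Task 8 = 38−10 = 28
LF_Task 7 = LS_Task 10 = 38; LS_Task 7 = 38−5 = 33
LF_Task 6 = LS_Task 10 = 38; LS_Task 6 = 38−12 = 26
LF_Task 5 = min(LS_Task 6=26, LS_Task 8=28) = 26; LS_Task 5 = 26−15 = 11
LF_Task 4 = min(LS_Task 6=26, LS_Task 9=25, LS_Task 10=38) = 25; LS_Task 4 = 25−5 = 20
LF_Task 3 = min(LS_Task 4=20, LS_Task 9=25) = 20; LS_Task 3 = 20−10 = 10
LF_Task 2 = LS_Task 5 = 11; LS_Task 2 = 11−11 = 0
LF_Task 1 = min(LS_Task 5=11, LS_Task 7=33, LS_Task 8=28) = 11; LS_Task 1 = 11−3 = 8
Slack_Task 1 = LS_Task 1 − ES_Task 1 = 8 − 0 = 8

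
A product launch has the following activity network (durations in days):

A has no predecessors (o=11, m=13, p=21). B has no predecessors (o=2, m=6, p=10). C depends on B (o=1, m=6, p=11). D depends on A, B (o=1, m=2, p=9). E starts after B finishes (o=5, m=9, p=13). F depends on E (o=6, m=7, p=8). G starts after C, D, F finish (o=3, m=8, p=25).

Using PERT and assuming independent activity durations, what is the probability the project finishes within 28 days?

te_A = (11 + 4·13 + 21)/6 = 84/6 = 14; σ²_A = ((21−11)/6)² = 2.778
te_B = (2 + 4·6 + 10)/6 = 36/6 = 6; σ²_B = ((10−2)/6)² = 1.778
te_C = (1 + 4·6 + 11)/6 = 36/6 = 6; σ²_C = ((11−1)/6)² = 2.778
te_D = (1 + 4·2 + 9)/6 = 18/6 = 3; σ²_D = ((9−1)/6)² = 1.778
te_E = (5 + 4·9 + 13)/6 = 54/6 = 9; σ²_E = ((13−5)/6)² = 1.778
te_F = (6 + 4·7 + 8)/6 = 42/6 = 7; σ²_F = ((8−6)/6)² = 0.111
te_G = (3 + 4·8 + 25)/6 = 60/6 = 10; σ²_G = ((25−3)/6)² = 13.444

Forward pass:
ES_A = 0; EF_A = 14
ES_B = 0; EF_B = 6
ES_C = 6; EF_C = 6+6 = 12
ES_D = max(EF_A=14, EF_B=6) = 14; EF_D = 14+3 = 17
ES_E = 6; EF_E = 6+9 = 15
ES_F = 15; EF_F = 15+7 = 22
ES_G = max(EF_C=12, EF_D=17, EF_F=22) = 22; EF_G = 22+10 = 32
Expected project duration μ = 32 days. Critical path: B → E → F → G.

Variance along critical path = 1.778 + 1.778 + 0.111 + 13.444 = 17.111; σ = √17.111 = 4.137 days.
Z = (28 − 32) / 4.137 = -0.967
P(T ≤ 28) = Φ(-0.967) ≈ 0.167

0.167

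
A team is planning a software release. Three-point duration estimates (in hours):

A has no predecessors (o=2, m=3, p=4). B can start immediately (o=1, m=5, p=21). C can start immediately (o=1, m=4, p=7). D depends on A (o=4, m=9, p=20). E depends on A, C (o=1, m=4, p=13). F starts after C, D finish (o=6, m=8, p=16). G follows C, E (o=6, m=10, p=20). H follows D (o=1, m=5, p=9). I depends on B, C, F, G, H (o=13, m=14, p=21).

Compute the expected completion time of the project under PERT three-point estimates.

te_A = (2 + 4·3 + 4)/6 = 18/6 = 3
te_B = (1 + 4·5 + 21)/6 = 42/6 = 7
te_C = (1 + 4·4 + 7)/6 = 24/6 = 4
te_D = (4 + 4·9 + 20)/6 = 60/6 = 10
te_E = (1 + 4·4 + 13)/6 = 30/6 = 5
te_F = (6 + 4·8 + 16)/6 = 54/6 = 9
te_G = (6 + 4·10 + 20)/6 = 66/6 = 11
te_H = (1 + 4·5 + 9)/6 = 30/6 = 5
te_I = (13 + 4·14 + 21)/6 = 90/6 = 15

Forward pass:
ES_A = 0; EF_A = 3
ES_B = 0; EF_B = 7
ES_C = 0; EF_C = 4
ES_D = 3; EF_D = 3+10 = 13
ES_E = max(EF_A=3, EF_C=4) = 4; EF_E = 4+5 = 9
ES_F = max(EF_C=4, EF_D=13) = 13; EF_F = 13+9 = 22
ES_G = max(EF_C=4, EF_E=9) = 9; EF_G = 9+11 = 20
ES_H = 13; EF_H = 13+5 = 18
ES_I = max(EF_B=7, EF_C=4, EF_F=22, EF_G=20, EF_H=18) = 22; EF_I = 22+15 = 37
Expected project duration μ = 37 hours. Critical path: A → D → F → I.

37 hours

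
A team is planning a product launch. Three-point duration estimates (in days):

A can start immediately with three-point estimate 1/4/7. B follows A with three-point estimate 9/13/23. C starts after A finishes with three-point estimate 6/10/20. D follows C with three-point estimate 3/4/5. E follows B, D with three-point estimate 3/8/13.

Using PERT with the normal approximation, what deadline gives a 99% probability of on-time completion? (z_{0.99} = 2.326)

te_A = (1 + 4·4 + 7)/6 = 24/6 = 4; σ²_A = ((7−1)/6)² = 1.000
te_B = (9 + 4·13 + 23)/6 = 84/6 = 14; σ²_B = ((23−9)/6)² = 5.444
te_C = (6 + 4·10 + 20)/6 = 66/6 = 11; σ²_C = ((20−6)/6)² = 5.444
te_D = (3 + 4·4 + 5)/6 = 24/6 = 4; σ²_D = ((5−3)/6)² = 0.111
te_E = (3 + 4·8 + 13)/6 = 48/6 = 8; σ²_E = ((13−3)/6)² = 2.778

Forward pass:
ES_A = 0; EF_A = 4
ES_B = 4; EF_B = 4+14 = 18
ES_C = 4; EF_C = 4+11 = 15
ES_D = 15; EF_D = 15+4 = 19
ES_E = max(EF_B=18, EF_D=19) = 19; EF_E = 19+8 = 27
Expected project duration μ = 27 days. Critical path: A → C → D → E.

Variance along critical path = 1.000 + 5.444 + 0.111 + 2.778 = 9.333; σ = 3.055 days.
D = μ + z·σ = 27 + 2.326·3.055 = 34.1 days

34.1 days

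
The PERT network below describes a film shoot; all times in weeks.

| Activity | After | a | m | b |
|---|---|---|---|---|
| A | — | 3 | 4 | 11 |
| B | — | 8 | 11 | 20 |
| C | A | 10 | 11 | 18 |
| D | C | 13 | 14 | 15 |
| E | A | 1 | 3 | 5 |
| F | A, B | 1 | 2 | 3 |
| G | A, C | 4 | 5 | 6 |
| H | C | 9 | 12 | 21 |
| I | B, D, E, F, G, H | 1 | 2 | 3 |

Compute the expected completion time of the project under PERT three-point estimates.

33 weeks

te_A = (3 + 4·4 + 11)/6 = 30/6 = 5
te_B = (8 + 4·11 + 20)/6 = 72/6 = 12
te_C = (10 + 4·11 + 18)/6 = 72/6 = 12
te_D = (13 + 4·14 + 15)/6 = 84/6 = 14
te_E = (1 + 4·3 + 5)/6 = 18/6 = 3
te_F = (1 + 4·2 + 3)/6 = 12/6 = 2
te_G = (4 + 4·5 + 6)/6 = 30/6 = 5
te_H = (9 + 4·12 + 21)/6 = 78/6 = 13
te_I = (1 + 4·2 + 3)/6 = 12/6 = 2

Forward pass:
ES_A = 0; EF_A = 5
ES_B = 0; EF_B = 12
ES_C = 5; EF_C = 5+12 = 17
ES_D = 17; EF_D = 17+14 = 31
ES_E = 5; EF_E = 5+3 = 8
ES_F = max(EF_A=5, EF_B=12) = 12; EF_F = 12+2 = 14
ES_G = max(EF_A=5, EF_C=17) = 17; EF_G = 17+5 = 22
ES_H = 17; EF_H = 17+13 = 30
ES_I = max(EF_B=12, EF_D=31, EF_E=8, EF_F=14, EF_G=22, EF_H=30) = 31; EF_I = 31+2 = 33
Expected project duration μ = 33 weeks. Critical path: A → C → D → I.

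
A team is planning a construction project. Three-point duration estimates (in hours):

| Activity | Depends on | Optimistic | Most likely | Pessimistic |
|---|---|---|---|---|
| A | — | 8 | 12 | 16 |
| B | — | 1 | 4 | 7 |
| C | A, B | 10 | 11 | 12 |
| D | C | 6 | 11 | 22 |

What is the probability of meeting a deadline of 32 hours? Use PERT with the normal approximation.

0.159

te_A = (8 + 4·12 + 16)/6 = 72/6 = 12; σ²_A = ((16−8)/6)² = 1.778
te_B = (1 + 4·4 + 7)/6 = 24/6 = 4; σ²_B = ((7−1)/6)² = 1.000
te_C = (10 + 4·11 + 12)/6 = 66/6 = 11; σ²_C = ((12−10)/6)² = 0.111
te_D = (6 + 4·11 + 22)/6 = 72/6 = 12; σ²_D = ((22−6)/6)² = 7.111

Forward pass:
ES_A = 0; EF_A = 12
ES_B = 0; EF_B = 4
ES_C = max(EF_A=12, EF_B=4) = 12; EF_C = 12+11 = 23
ES_D = 23; EF_D = 23+12 = 35
Expected project duration μ = 35 hours. Critical path: A → C → D.

Variance along critical path = 1.778 + 0.111 + 7.111 = 9.000; σ = √9.000 = 3.000 hours.
Z = (32 − 35) / 3.000 = -1.000
P(T ≤ 32) = Φ(-1.000) ≈ 0.159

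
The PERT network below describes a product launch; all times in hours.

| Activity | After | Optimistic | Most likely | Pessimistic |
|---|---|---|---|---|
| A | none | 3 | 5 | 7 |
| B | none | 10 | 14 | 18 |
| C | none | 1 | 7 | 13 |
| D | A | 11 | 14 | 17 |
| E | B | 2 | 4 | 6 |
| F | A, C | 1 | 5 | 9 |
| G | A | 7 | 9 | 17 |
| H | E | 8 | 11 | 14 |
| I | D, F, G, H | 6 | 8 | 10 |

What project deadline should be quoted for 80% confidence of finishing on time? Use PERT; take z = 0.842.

te_A = (3 + 4·5 + 7)/6 = 30/6 = 5; σ²_A = ((7−3)/6)² = 0.444
te_B = (10 + 4·14 + 18)/6 = 84/6 = 14; σ²_B = ((18−10)/6)² = 1.778
te_C = (1 + 4·7 + 13)/6 = 42/6 = 7; σ²_C = ((13−1)/6)² = 4.000
te_D = (11 + 4·14 + 17)/6 = 84/6 = 14; σ²_D = ((17−11)/6)² = 1.000
te_E = (2 + 4·4 + 6)/6 = 24/6 = 4; σ²_E = ((6−2)/6)² = 0.444
te_F = (1 + 4·5 + 9)/6 = 30/6 = 5; σ²_F = ((9−1)/6)² = 1.778
te_G = (7 + 4·9 + 17)/6 = 60/6 = 10; σ²_G = ((17−7)/6)² = 2.778
te_H = (8 + 4·11 + 14)/6 = 66/6 = 11; σ²_H = ((14−8)/6)² = 1.000
te_I = (6 + 4·8 + 10)/6 = 48/6 = 8; σ²_I = ((10−6)/6)² = 0.444

Forward pass:
ES_A = 0; EF_A = 5
ES_B = 0; EF_B = 14
ES_C = 0; EF_C = 7
ES_D = 5; EF_D = 5+14 = 19
ES_E = 14; EF_E = 14+4 = 18
ES_F = max(EF_A=5, EF_C=7) = 7; EF_F = 7+5 = 12
ES_G = 5; EF_G = 5+10 = 15
ES_H = 18; EF_H = 18+11 = 29
ES_I = max(EF_D=19, EF_F=12, EF_G=15, EF_H=29) = 29; EF_I = 29+8 = 37
Expected project duration μ = 37 hours. Critical path: B → E → H → I.

Variance along critical path = 1.778 + 0.444 + 1.000 + 0.444 = 3.667; σ = 1.915 hours.
D = μ + z·σ = 37 + 0.842·1.915 = 38.6 hours

38.6 hours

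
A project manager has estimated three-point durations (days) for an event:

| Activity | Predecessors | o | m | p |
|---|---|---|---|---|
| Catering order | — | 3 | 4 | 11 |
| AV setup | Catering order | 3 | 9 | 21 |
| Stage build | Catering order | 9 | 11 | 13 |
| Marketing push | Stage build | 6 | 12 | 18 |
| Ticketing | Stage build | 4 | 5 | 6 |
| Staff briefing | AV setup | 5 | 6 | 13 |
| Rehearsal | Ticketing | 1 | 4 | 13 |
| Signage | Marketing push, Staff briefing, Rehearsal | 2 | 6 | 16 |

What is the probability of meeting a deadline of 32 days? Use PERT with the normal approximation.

0.190

te_Catering order = (3 + 4·4 + 11)/6 = 30/6 = 5; σ²_Catering order = ((11−3)/6)² = 1.778
te_AV setup = (3 + 4·9 + 21)/6 = 60/6 = 10; σ²_AV setup = ((21−3)/6)² = 9.000
te_Stage build = (9 + 4·11 + 13)/6 = 66/6 = 11; σ²_Stage build = ((13−9)/6)² = 0.444
te_Marketing push = (6 + 4·12 + 18)/6 = 72/6 = 12; σ²_Marketing push = ((18−6)/6)² = 4.000
te_Ticketing = (4 + 4·5 + 6)/6 = 30/6 = 5; σ²_Ticketing = ((6−4)/6)² = 0.111
te_Staff briefing = (5 + 4·6 + 13)/6 = 42/6 = 7; σ²_Staff briefing = ((13−5)/6)² = 1.778
te_Rehearsal = (1 + 4·4 + 13)/6 = 30/6 = 5; σ²_Rehearsal = ((13−1)/6)² = 4.000
te_Signage = (2 + 4·6 + 16)/6 = 42/6 = 7; σ²_Signage = ((16−2)/6)² = 5.444

Forward pass:
ES_Catering order = 0; EF_Catering order = 5
ES_AV setup = 5; EF_AV setup = 5+10 = 15
ES_Stage build = 5; EF_Stage build = 5+11 = 16
ES_Marketing push = 16; EF_Marketing push = 16+12 = 28
ES_Ticketing = 16; EF_Ticketing = 16+5 = 21
ES_Staff briefing = 15; EF_Staff briefing = 15+7 = 22
ES_Rehearsal = 21; EF_Rehearsal = 21+5 = 26
ES_Signage = max(EF_Marketing push=28, EF_Staff briefing=22, EF_Rehearsal=26) = 28; EF_Signage = 28+7 = 35
Expected project duration μ = 35 days. Critical path: Catering order → Stage build → Marketing push → Signage.

Variance along critical path = 1.778 + 0.444 + 4.000 + 5.444 = 11.667; σ = √11.667 = 3.416 days.
Z = (32 − 35) / 3.416 = -0.878
P(T ≤ 32) = Φ(-0.878) ≈ 0.190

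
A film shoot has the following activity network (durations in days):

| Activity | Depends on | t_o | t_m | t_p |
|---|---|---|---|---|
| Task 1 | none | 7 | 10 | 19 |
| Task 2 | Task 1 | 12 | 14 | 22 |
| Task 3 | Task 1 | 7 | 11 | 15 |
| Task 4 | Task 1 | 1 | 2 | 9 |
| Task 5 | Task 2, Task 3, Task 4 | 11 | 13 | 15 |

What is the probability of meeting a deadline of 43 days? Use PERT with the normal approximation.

te_Task 1 = (7 + 4·10 + 19)/6 = 66/6 = 11; σ²_Task 1 = ((19−7)/6)² = 4.000
te_Task 2 = (12 + 4·14 + 22)/6 = 90/6 = 15; σ²_Task 2 = ((22−12)/6)² = 2.778
te_Task 3 = (7 + 4·11 + 15)/6 = 66/6 = 11; σ²_Task 3 = ((15−7)/6)² = 1.778
te_Task 4 = (1 + 4·2 + 9)/6 = 18/6 = 3; σ²_Task 4 = ((9−1)/6)² = 1.778
te_Task 5 = (11 + 4·13 + 15)/6 = 78/6 = 13; σ²_Task 5 = ((15−11)/6)² = 0.444

Forward pass:
ES_Task 1 = 0; EF_Task 1 = 11
ES_Task 2 = 11; EF_Task 2 = 11+15 = 26
ES_Task 3 = 11; EF_Task 3 = 11+11 = 22
ES_Task 4 = 11; EF_Task 4 = 11+3 = 14
ES_Task 5 = max(EF_Task 2=26, EF_Task 3=22, EF_Task 4=14) = 26; EF_Task 5 = 26+13 = 39
Expected project duration μ = 39 days. Critical path: Task 1 → Task 2 → Task 5.

Variance along critical path = 4.000 + 2.778 + 0.444 = 7.222; σ = √7.222 = 2.687 days.
Z = (43 − 39) / 2.687 = 1.488
P(T ≤ 43) = Φ(1.488) ≈ 0.932

0.932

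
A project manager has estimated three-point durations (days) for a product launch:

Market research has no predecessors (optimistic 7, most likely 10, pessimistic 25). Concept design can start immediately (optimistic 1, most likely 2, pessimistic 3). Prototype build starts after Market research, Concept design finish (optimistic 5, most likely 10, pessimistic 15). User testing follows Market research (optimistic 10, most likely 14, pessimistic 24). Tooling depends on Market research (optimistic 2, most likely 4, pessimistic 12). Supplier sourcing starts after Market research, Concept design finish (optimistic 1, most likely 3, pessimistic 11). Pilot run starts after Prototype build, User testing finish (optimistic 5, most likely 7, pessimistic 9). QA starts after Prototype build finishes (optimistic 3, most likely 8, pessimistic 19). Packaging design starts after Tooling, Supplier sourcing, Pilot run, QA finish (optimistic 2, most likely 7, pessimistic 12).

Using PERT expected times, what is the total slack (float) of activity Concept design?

13 days

te_Market research = (7 + 4·10 + 25)/6 = 72/6 = 12
te_Concept design = (1 + 4·2 + 3)/6 = 12/6 = 2
te_Prototype build = (5 + 4·10 + 15)/6 = 60/6 = 10
te_User testing = (10 + 4·14 + 24)/6 = 90/6 = 15
te_Tooling = (2 + 4·4 + 12)/6 = 30/6 = 5
te_Supplier sourcing = (1 + 4·3 + 11)/6 = 24/6 = 4
te_Pilot run = (5 + 4·7 + 9)/6 = 42/6 = 7
te_QA = (3 + 4·8 + 19)/6 = 54/6 = 9
te_Packaging design = (2 + 4·7 + 12)/6 = 42/6 = 7

Forward pass:
ES_Market research = 0; EF_Market research = 12
ES_Concept design = 0; EF_Concept design = 2
ES_Prototype build = max(EF_Market research=12, EF_Concept design=2) = 12; EF_Prototype build = 12+10 = 22
ES_User testing = 12; EF_User testing = 12+15 = 27
ES_Tooling = 12; EF_Tooling = 12+5 = 17
ES_Supplier sourcing = max(EF_Market research=12, EF_Concept design=2) = 12; EF_Supplier sourcing = 12+4 = 16
ES_Pilot run = max(EF_Prototype build=22, EF_User testing=27) = 27; EF_Pilot run = 27+7 = 34
ES_QA = 22; EF_QA = 22+9 = 31
ES_Packaging design = max(EF_Tooling=17, EF_Supplier sourcing=16, EF_Pilot run=34, EF_QA=31) = 34; EF_Packaging design = 34+7 = 41
Expected project duration μ = 41 days. Critical path: Market research → User testing → Pilot run → Packaging design.

Backward pass:
LF_Packaging design = 41; LS_Packaging design = 41−7 = 34
LF_QA = LS_Packaging design = 34; LS_QA = 34−9 = 25
LF_Pilot run = LS_Packaging design = 34; LS_Pilot run = 34−7 = 27
LF_Supplier sourcing = LS_Packaging design = 34; LS_Supplier sourcing = 34−4 = 30
LF_Tooling = LS_Packaging design = 34; LS_Tooling = 34−5 = 29
LF_User testing = LS_Pilot run = 27; LS_User testing = 27−15 = 12
LF_Prototype build = min(LS_Pilot run=27, LS_QA=25) = 25; LS_Prototype build = 25−10 = 15
LF_Concept design = min(LS_Prototype build=15, LS_Supplier sourcing=30) = 15; LS_Concept design = 15−2 = 13
LF_Market research = min(LS_Prototype build=15, LS_User testing=12, LS_Tooling=29, LS_Supplier sourcing=30) = 12; LS_Market research = 12−12 = 0
Slack_Concept design = LS_Concept design − ES_Concept design = 13 − 0 = 13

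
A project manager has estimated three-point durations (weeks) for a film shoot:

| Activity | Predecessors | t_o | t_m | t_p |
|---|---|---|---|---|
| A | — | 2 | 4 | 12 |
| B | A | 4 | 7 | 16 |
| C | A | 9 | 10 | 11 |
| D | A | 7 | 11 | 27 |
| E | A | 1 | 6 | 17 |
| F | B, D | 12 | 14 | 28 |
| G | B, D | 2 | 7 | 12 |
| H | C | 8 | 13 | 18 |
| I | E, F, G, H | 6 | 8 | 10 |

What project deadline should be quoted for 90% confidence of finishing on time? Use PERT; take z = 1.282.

te_A = (2 + 4·4 + 12)/6 = 30/6 = 5; σ²_A = ((12−2)/6)² = 2.778
te_B = (4 + 4·7 + 16)/6 = 48/6 = 8; σ²_B = ((16−4)/6)² = 4.000
te_C = (9 + 4·10 + 11)/6 = 60/6 = 10; σ²_C = ((11−9)/6)² = 0.111
te_D = (7 + 4·11 + 27)/6 = 78/6 = 13; σ²_D = ((27−7)/6)² = 11.111
te_E = (1 + 4·6 + 17)/6 = 42/6 = 7; σ²_E = ((17−1)/6)² = 7.111
te_F = (12 + 4·14 + 28)/6 = 96/6 = 16; σ²_F = ((28−12)/6)² = 7.111
te_G = (2 + 4·7 + 12)/6 = 42/6 = 7; σ²_G = ((12−2)/6)² = 2.778
te_H = (8 + 4·13 + 18)/6 = 78/6 = 13; σ²_H = ((18−8)/6)² = 2.778
te_I = (6 + 4·8 + 10)/6 = 48/6 = 8; σ²_I = ((10−6)/6)² = 0.444

Forward pass:
ES_A = 0; EF_A = 5
ES_B = 5; EF_B = 5+8 = 13
ES_C = 5; EF_C = 5+10 = 15
ES_D = 5; EF_D = 5+13 = 18
ES_E = 5; EF_E = 5+7 = 12
ES_F = max(EF_B=13, EF_D=18) = 18; EF_F = 18+16 = 34
ES_G = max(EF_B=13, EF_D=18) = 18; EF_G = 18+7 = 25
ES_H = 15; EF_H = 15+13 = 28
ES_I = max(EF_E=12, EF_F=34, EF_G=25, EF_H=28) = 34; EF_I = 34+8 = 42
Expected project duration μ = 42 weeks. Critical path: A → D → F → I.

Variance along critical path = 2.778 + 11.111 + 7.111 + 0.444 = 21.444; σ = 4.631 weeks.
D = μ + z·σ = 42 + 1.282·4.631 = 47.9 weeks

47.9 weeks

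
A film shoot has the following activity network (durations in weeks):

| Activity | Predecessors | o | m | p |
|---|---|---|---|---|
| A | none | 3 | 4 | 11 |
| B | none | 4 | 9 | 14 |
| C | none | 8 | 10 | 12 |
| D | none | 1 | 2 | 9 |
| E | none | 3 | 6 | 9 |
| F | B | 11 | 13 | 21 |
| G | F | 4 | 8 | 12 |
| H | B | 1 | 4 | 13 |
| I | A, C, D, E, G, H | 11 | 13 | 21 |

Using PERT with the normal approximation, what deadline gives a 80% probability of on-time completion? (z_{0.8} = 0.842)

47.7 weeks

te_A = (3 + 4·4 + 11)/6 = 30/6 = 5; σ²_A = ((11−3)/6)² = 1.778
te_B = (4 + 4·9 + 14)/6 = 54/6 = 9; σ²_B = ((14−4)/6)² = 2.778
te_C = (8 + 4·10 + 12)/6 = 60/6 = 10; σ²_C = ((12−8)/6)² = 0.444
te_D = (1 + 4·2 + 9)/6 = 18/6 = 3; σ²_D = ((9−1)/6)² = 1.778
te_E = (3 + 4·6 + 9)/6 = 36/6 = 6; σ²_E = ((9−3)/6)² = 1.000
te_F = (11 + 4·13 + 21)/6 = 84/6 = 14; σ²_F = ((21−11)/6)² = 2.778
te_G = (4 + 4·8 + 12)/6 = 48/6 = 8; σ²_G = ((12−4)/6)² = 1.778
te_H = (1 + 4·4 + 13)/6 = 30/6 = 5; σ²_H = ((13−1)/6)² = 4.000
te_I = (11 + 4·13 + 21)/6 = 84/6 = 14; σ²_I = ((21−11)/6)² = 2.778

Forward pass:
ES_A = 0; EF_A = 5
ES_B = 0; EF_B = 9
ES_C = 0; EF_C = 10
ES_D = 0; EF_D = 3
ES_E = 0; EF_E = 6
ES_F = 9; EF_F = 9+14 = 23
ES_G = 23; EF_G = 23+8 = 31
ES_H = 9; EF_H = 9+5 = 14
ES_I = max(EF_A=5, EF_C=10, EF_D=3, EF_E=6, EF_G=31, EF_H=14) = 31; EF_I = 31+14 = 45
Expected project duration μ = 45 weeks. Critical path: B → F → G → I.

Variance along critical path = 2.778 + 2.778 + 1.778 + 2.778 = 10.111; σ = 3.180 weeks.
D = μ + z·σ = 45 + 0.842·3.180 = 47.7 weeks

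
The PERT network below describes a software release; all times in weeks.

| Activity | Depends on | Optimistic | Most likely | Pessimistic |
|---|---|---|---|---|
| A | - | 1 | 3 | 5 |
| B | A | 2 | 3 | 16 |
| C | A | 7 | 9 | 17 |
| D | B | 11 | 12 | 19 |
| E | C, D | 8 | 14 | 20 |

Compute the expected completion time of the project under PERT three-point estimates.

te_A = (1 + 4·3 + 5)/6 = 18/6 = 3
te_B = (2 + 4·3 + 16)/6 = 30/6 = 5
te_C = (7 + 4·9 + 17)/6 = 60/6 = 10
te_D = (11 + 4·12 + 19)/6 = 78/6 = 13
te_E = (8 + 4·14 + 20)/6 = 84/6 = 14

Forward pass:
ES_A = 0; EF_A = 3
ES_B = 3; EF_B = 3+5 = 8
ES_C = 3; EF_C = 3+10 = 13
ES_D = 8; EF_D = 8+13 = 21
ES_E = max(EF_C=13, EF_D=21) = 21; EF_E = 21+14 = 35
Expected project duration μ = 35 weeks. Critical path: A → B → D → E.

35 weeks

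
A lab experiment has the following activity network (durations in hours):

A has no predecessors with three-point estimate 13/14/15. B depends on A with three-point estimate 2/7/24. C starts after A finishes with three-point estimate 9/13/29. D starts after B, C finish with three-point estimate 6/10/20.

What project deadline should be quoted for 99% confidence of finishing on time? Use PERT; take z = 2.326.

49.5 hours

te_A = (13 + 4·14 + 15)/6 = 84/6 = 14; σ²_A = ((15−13)/6)² = 0.111
te_B = (2 + 4·7 + 24)/6 = 54/6 = 9; σ²_B = ((24−2)/6)² = 13.444
te_C = (9 + 4·13 + 29)/6 = 90/6 = 15; σ²_C = ((29−9)/6)² = 11.111
te_D = (6 + 4·10 + 20)/6 = 66/6 = 11; σ²_D = ((20−6)/6)² = 5.444

Forward pass:
ES_A = 0; EF_A = 14
ES_B = 14; EF_B = 14+9 = 23
ES_C = 14; EF_C = 14+15 = 29
ES_D = max(EF_B=23, EF_C=29) = 29; EF_D = 29+11 = 40
Expected project duration μ = 40 hours. Critical path: A → C → D.

Variance along critical path = 0.111 + 11.111 + 5.444 = 16.667; σ = 4.082 hours.
D = μ + z·σ = 40 + 2.326·4.082 = 49.5 hours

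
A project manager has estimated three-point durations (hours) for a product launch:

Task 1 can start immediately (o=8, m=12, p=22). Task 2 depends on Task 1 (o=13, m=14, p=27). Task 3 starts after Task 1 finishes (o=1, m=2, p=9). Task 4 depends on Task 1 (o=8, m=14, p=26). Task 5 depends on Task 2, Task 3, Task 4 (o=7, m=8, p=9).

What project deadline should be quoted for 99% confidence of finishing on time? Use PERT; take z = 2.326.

te_Task 1 = (8 + 4·12 + 22)/6 = 78/6 = 13; σ²_Task 1 = ((22−8)/6)² = 5.444
te_Task 2 = (13 + 4·14 + 27)/6 = 96/6 = 16; σ²_Task 2 = ((27−13)/6)² = 5.444
te_Task 3 = (1 + 4·2 + 9)/6 = 18/6 = 3; σ²_Task 3 = ((9−1)/6)² = 1.778
te_Task 4 = (8 + 4·14 + 26)/6 = 90/6 = 15; σ²_Task 4 = ((26−8)/6)² = 9.000
te_Task 5 = (7 + 4·8 + 9)/6 = 48/6 = 8; σ²_Task 5 = ((9−7)/6)² = 0.111

Forward pass:
ES_Task 1 = 0; EF_Task 1 = 13
ES_Task 2 = 13; EF_Task 2 = 13+16 = 29
ES_Task 3 = 13; EF_Task 3 = 13+3 = 16
ES_Task 4 = 13; EF_Task 4 = 13+15 = 28
ES_Task 5 = max(EF_Task 2=29, EF_Task 3=16, EF_Task 4=28) = 29; EF_Task 5 = 29+8 = 37
Expected project duration μ = 37 hours. Critical path: Task 1 → Task 2 → Task 5.

Variance along critical path = 5.444 + 5.444 + 0.111 = 11.000; σ = 3.317 hours.
D = μ + z·σ = 37 + 2.326·3.317 = 44.7 hours

44.7 hours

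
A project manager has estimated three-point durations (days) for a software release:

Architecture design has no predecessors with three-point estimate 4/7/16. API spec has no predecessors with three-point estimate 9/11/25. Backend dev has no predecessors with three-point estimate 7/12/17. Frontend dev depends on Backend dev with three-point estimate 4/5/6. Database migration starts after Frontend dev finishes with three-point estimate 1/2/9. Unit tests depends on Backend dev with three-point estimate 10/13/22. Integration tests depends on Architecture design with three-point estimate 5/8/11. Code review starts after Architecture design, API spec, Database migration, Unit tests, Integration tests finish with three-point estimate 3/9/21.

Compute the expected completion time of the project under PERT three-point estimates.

36 days

te_Architecture design = (4 + 4·7 + 16)/6 = 48/6 = 8
te_API spec = (9 + 4·11 + 25)/6 = 78/6 = 13
te_Backend dev = (7 + 4·12 + 17)/6 = 72/6 = 12
te_Frontend dev = (4 + 4·5 + 6)/6 = 30/6 = 5
te_Database migration = (1 + 4·2 + 9)/6 = 18/6 = 3
te_Unit tests = (10 + 4·13 + 22)/6 = 84/6 = 14
te_Integration tests = (5 + 4·8 + 11)/6 = 48/6 = 8
te_Code review = (3 + 4·9 + 21)/6 = 60/6 = 10

Forward pass:
ES_Architecture design = 0; EF_Architecture design = 8
ES_API spec = 0; EF_API spec = 13
ES_Backend dev = 0; EF_Backend dev = 12
ES_Frontend dev = 12; EF_Frontend dev = 12+5 = 17
ES_Database migration = 17; EF_Database migration = 17+3 = 20
ES_Unit tests = 12; EF_Unit tests = 12+14 = 26
ES_Integration tests = 8; EF_Integration tests = 8+8 = 16
ES_Code review = max(EF_Architecture design=8, EF_API spec=13, EF_Database migration=20, EF_Unit tests=26, EF_Integration tests=16) = 26; EF_Code review = 26+10 = 36
Expected project duration μ = 36 days. Critical path: Backend dev → Unit tests → Code review.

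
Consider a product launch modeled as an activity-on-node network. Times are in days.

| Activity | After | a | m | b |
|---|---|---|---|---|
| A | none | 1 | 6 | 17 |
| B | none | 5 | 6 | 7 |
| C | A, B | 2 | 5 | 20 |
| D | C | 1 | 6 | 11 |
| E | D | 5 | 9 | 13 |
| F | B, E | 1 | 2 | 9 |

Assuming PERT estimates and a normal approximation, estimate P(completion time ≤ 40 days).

te_A = (1 + 4·6 + 17)/6 = 42/6 = 7; σ²_A = ((17−1)/6)² = 7.111
te_B = (5 + 4·6 + 7)/6 = 36/6 = 6; σ²_B = ((7−5)/6)² = 0.111
te_C = (2 + 4·5 + 20)/6 = 42/6 = 7; σ²_C = ((20−2)/6)² = 9.000
te_D = (1 + 4·6 + 11)/6 = 36/6 = 6; σ²_D = ((11−1)/6)² = 2.778
te_E = (5 + 4·9 + 13)/6 = 54/6 = 9; σ²_E = ((13−5)/6)² = 1.778
te_F = (1 + 4·2 + 9)/6 = 18/6 = 3; σ²_F = ((9−1)/6)² = 1.778

Forward pass:
ES_A = 0; EF_A = 7
ES_B = 0; EF_B = 6
ES_C = max(EF_A=7, EF_B=6) = 7; EF_C = 7+7 = 14
ES_D = 14; EF_D = 14+6 = 20
ES_E = 20; EF_E = 20+9 = 29
ES_F = max(EF_B=6, EF_E=29) = 29; EF_F = 29+3 = 32
Expected project duration μ = 32 days. Critical path: A → C → D → E → F.

Variance along critical path = 7.111 + 9.000 + 2.778 + 1.778 + 1.778 = 22.444; σ = √22.444 = 4.738 days.
Z = (40 − 32) / 4.738 = 1.689
P(T ≤ 40) = Φ(1.689) ≈ 0.954

0.954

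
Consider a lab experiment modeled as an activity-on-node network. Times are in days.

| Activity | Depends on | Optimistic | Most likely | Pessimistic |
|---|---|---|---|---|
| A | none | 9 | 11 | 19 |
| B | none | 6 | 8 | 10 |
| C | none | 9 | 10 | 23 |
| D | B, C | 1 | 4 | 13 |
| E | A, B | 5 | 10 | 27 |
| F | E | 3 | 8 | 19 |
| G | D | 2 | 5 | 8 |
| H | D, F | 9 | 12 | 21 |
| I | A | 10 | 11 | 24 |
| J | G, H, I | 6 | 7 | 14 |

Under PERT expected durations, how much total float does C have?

16 days

te_A = (9 + 4·11 + 19)/6 = 72/6 = 12
te_B = (6 + 4·8 + 10)/6 = 48/6 = 8
te_C = (9 + 4·10 + 23)/6 = 72/6 = 12
te_D = (1 + 4·4 + 13)/6 = 30/6 = 5
te_E = (5 + 4·10 + 27)/6 = 72/6 = 12
te_F = (3 + 4·8 + 19)/6 = 54/6 = 9
te_G = (2 + 4·5 + 8)/6 = 30/6 = 5
te_H = (9 + 4·12 + 21)/6 = 78/6 = 13
te_I = (10 + 4·11 + 24)/6 = 78/6 = 13
te_J = (6 + 4·7 + 14)/6 = 48/6 = 8

Forward pass:
ES_A = 0; EF_A = 12
ES_B = 0; EF_B = 8
ES_C = 0; EF_C = 12
ES_D = max(EF_B=8, EF_C=12) = 12; EF_D = 12+5 = 17
ES_E = max(EF_A=12, EF_B=8) = 12; EF_E = 12+12 = 24
ES_F = 24; EF_F = 24+9 = 33
ES_G = 17; EF_G = 17+5 = 22
ES_H = max(EF_D=17, EF_F=33) = 33; EF_H = 33+13 = 46
ES_I = 12; EF_I = 12+13 = 25
ES_J = max(EF_G=22, EF_H=46, EF_I=25) = 46; EF_J = 46+8 = 54
Expected project duration μ = 54 days. Critical path: A → E → F → H → J.

Backward pass:
LF_J = 54; LS_J = 54−8 = 46
LF_I = LS_J = 46; LS_I = 46−13 = 33
LF_H = LS_J = 46; LS_H = 46−13 = 33
LF_G = LS_J = 46; LS_G = 46−5 = 41
LF_F = LS_H = 33; LS_F = 33−9 = 24
LF_E = LS_F = 24; LS_E = 24−12 = 12
LF_D = min(LS_G=41, LS_H=33) = 33; LS_D = 33−5 = 28
LF_C = LS_D = 28; LS_C = 28−12 = 16
LF_B = min(LS_D=28, LS_E=12) = 12; LS_B = 12−8 = 4
LF_A = min(LS_E=12, LS_I=33) = 12; LS_A = 12−12 = 0
Slack_C = LS_C − ES_C = 16 − 0 = 16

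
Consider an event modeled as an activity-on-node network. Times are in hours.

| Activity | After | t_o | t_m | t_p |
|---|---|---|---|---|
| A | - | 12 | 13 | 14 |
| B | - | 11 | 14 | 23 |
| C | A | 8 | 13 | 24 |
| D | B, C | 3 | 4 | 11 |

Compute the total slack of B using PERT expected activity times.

12 hours

te_A = (12 + 4·13 + 14)/6 = 78/6 = 13
te_B = (11 + 4·14 + 23)/6 = 90/6 = 15
te_C = (8 + 4·13 + 24)/6 = 84/6 = 14
te_D = (3 + 4·4 + 11)/6 = 30/6 = 5

Forward pass:
ES_A = 0; EF_A = 13
ES_B = 0; EF_B = 15
ES_C = 13; EF_C = 13+14 = 27
ES_D = max(EF_B=15, EF_C=27) = 27; EF_D = 27+5 = 32
Expected project duration μ = 32 hours. Critical path: A → C → D.

Backward pass:
LF_D = 32; LS_D = 32−5 = 27
LF_C = LS_D = 27; LS_C = 27−14 = 13
LF_B = LS_D = 27; LS_B = 27−15 = 12
LF_A = LS_C = 13; LS_A = 13−13 = 0
Slack_B = LS_B − ES_B = 12 − 0 = 12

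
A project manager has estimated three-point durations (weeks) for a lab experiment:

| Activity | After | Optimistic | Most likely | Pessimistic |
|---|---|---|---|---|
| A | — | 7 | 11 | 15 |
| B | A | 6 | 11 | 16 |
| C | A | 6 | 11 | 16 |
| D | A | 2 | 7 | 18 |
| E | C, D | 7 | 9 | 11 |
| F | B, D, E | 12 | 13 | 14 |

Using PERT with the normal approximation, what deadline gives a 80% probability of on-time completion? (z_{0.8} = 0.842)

te_A = (7 + 4·11 + 15)/6 = 66/6 = 11; σ²_A = ((15−7)/6)² = 1.778
te_B = (6 + 4·11 + 16)/6 = 66/6 = 11; σ²_B = ((16−6)/6)² = 2.778
te_C = (6 + 4·11 + 16)/6 = 66/6 = 11; σ²_C = ((16−6)/6)² = 2.778
te_D = (2 + 4·7 + 18)/6 = 48/6 = 8; σ²_D = ((18−2)/6)² = 7.111
te_E = (7 + 4·9 + 11)/6 = 54/6 = 9; σ²_E = ((11−7)/6)² = 0.444
te_F = (12 + 4·13 + 14)/6 = 78/6 = 13; σ²_F = ((14−12)/6)² = 0.111

Forward pass:
ES_A = 0; EF_A = 11
ES_B = 11; EF_B = 11+11 = 22
ES_C = 11; EF_C = 11+11 = 22
ES_D = 11; EF_D = 11+8 = 19
ES_E = max(EF_C=22, EF_D=19) = 22; EF_E = 22+9 = 31
ES_F = max(EF_B=22, EF_D=19, EF_E=31) = 31; EF_F = 31+13 = 44
Expected project duration μ = 44 weeks. Critical path: A → C → E → F.

Variance along critical path = 1.778 + 2.778 + 0.444 + 0.111 = 5.111; σ = 2.261 weeks.
D = μ + z·σ = 44 + 0.842·2.261 = 45.9 weeks

45.9 weeks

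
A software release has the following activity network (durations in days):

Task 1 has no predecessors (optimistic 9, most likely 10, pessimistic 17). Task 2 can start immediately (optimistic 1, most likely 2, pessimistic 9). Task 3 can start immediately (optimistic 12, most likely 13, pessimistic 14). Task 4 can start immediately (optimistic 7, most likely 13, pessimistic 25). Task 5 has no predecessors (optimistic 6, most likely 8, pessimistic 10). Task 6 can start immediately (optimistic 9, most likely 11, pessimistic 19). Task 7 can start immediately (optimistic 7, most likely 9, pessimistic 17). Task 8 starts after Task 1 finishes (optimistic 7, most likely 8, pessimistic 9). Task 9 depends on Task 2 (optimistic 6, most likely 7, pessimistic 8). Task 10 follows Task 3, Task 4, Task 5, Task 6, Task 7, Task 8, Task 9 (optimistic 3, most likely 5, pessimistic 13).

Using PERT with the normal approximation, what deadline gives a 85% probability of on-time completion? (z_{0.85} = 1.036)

te_Task 1 = (9 + 4·10 + 17)/6 = 66/6 = 11; σ²_Task 1 = ((17−9)/6)² = 1.778
te_Task 2 = (1 + 4·2 + 9)/6 = 18/6 = 3; σ²_Task 2 = ((9−1)/6)² = 1.778
te_Task 3 = (12 + 4·13 + 14)/6 = 78/6 = 13; σ²_Task 3 = ((14−12)/6)² = 0.111
te_Task 4 = (7 + 4·13 + 25)/6 = 84/6 = 14; σ²_Task 4 = ((25−7)/6)² = 9.000
te_Task 5 = (6 + 4·8 + 10)/6 = 48/6 = 8; σ²_Task 5 = ((10−6)/6)² = 0.444
te_Task 6 = (9 + 4·11 + 19)/6 = 72/6 = 12; σ²_Task 6 = ((19−9)/6)² = 2.778
te_Task 7 = (7 + 4·9 + 17)/6 = 60/6 = 10; σ²_Task 7 = ((17−7)/6)² = 2.778
te_Task 8 = (7 + 4·8 + 9)/6 = 48/6 = 8; σ²_Task 8 = ((9−7)/6)² = 0.111
te_Task 9 = (6 + 4·7 + 8)/6 = 42/6 = 7; σ²_Task 9 = ((8−6)/6)² = 0.111
te_Task 10 = (3 + 4·5 + 13)/6 = 36/6 = 6; σ²_Task 10 = ((13−3)/6)² = 2.778

Forward pass:
ES_Task 1 = 0; EF_Task 1 = 11
ES_Task 2 = 0; EF_Task 2 = 3
ES_Task 3 = 0; EF_Task 3 = 13
ES_Task 4 = 0; EF_Task 4 = 14
ES_Task 5 = 0; EF_Task 5 = 8
ES_Task 6 = 0; EF_Task 6 = 12
ES_Task 7 = 0; EF_Task 7 = 10
ES_Task 8 = 11; EF_Task 8 = 11+8 = 19
ES_Task 9 = 3; EF_Task 9 = 3+7 = 10
ES_Task 10 = max(EF_Task 3=13, EF_Task 4=14, EF_Task 5=8, EF_Task 6=12, EF_Task 7=10, EF_Task 8=19, EF_Task 9=10) = 19; EF_Task 10 = 19+6 = 25
Expected project duration μ = 25 days. Critical path: Task 1 → Task 8 → Task 10.

Variance along critical path = 1.778 + 0.111 + 2.778 = 4.667; σ = 2.160 days.
D = μ + z·σ = 25 + 1.036·2.160 = 27.2 days

27.2 days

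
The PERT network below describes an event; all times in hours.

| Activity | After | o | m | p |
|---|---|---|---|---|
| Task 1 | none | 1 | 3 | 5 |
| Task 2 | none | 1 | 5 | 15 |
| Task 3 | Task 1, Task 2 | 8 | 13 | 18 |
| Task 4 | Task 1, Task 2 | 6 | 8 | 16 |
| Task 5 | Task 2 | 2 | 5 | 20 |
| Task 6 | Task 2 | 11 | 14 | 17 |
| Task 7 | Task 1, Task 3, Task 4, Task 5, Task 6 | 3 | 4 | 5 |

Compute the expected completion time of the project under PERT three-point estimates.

te_Task 1 = (1 + 4·3 + 5)/6 = 18/6 = 3
te_Task 2 = (1 + 4·5 + 15)/6 = 36/6 = 6
te_Task 3 = (8 + 4·13 + 18)/6 = 78/6 = 13
te_Task 4 = (6 + 4·8 + 16)/6 = 54/6 = 9
te_Task 5 = (2 + 4·5 + 20)/6 = 42/6 = 7
te_Task 6 = (11 + 4·14 + 17)/6 = 84/6 = 14
te_Task 7 = (3 + 4·4 + 5)/6 = 24/6 = 4

Forward pass:
ES_Task 1 = 0; EF_Task 1 = 3
ES_Task 2 = 0; EF_Task 2 = 6
ES_Task 3 = max(EF_Task 1=3, EF_Task 2=6) = 6; EF_Task 3 = 6+13 = 19
ES_Task 4 = max(EF_Task 1=3, EF_Task 2=6) = 6; EF_Task 4 = 6+9 = 15
ES_Task 5 = 6; EF_Task 5 = 6+7 = 13
ES_Task 6 = 6; EF_Task 6 = 6+14 = 20
ES_Task 7 = max(EF_Task 1=3, EF_Task 3=19, EF_Task 4=15, EF_Task 5=13, EF_Task 6=20) = 20; EF_Task 7 = 20+4 = 24
Expected project duration μ = 24 hours. Critical path: Task 2 → Task 6 → Task 7.

24 hours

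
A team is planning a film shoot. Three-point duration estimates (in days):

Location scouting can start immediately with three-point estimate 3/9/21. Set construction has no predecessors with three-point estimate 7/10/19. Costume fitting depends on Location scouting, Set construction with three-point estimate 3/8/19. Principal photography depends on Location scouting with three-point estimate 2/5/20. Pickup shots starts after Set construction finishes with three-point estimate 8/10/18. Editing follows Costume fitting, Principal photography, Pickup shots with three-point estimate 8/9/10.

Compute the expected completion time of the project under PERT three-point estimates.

31 days

te_Location scouting = (3 + 4·9 + 21)/6 = 60/6 = 10
te_Set construction = (7 + 4·10 + 19)/6 = 66/6 = 11
te_Costume fitting = (3 + 4·8 + 19)/6 = 54/6 = 9
te_Principal photography = (2 + 4·5 + 20)/6 = 42/6 = 7
te_Pickup shots = (8 + 4·10 + 18)/6 = 66/6 = 11
te_Editing = (8 + 4·9 + 10)/6 = 54/6 = 9

Forward pass:
ES_Location scouting = 0; EF_Location scouting = 10
ES_Set construction = 0; EF_Set construction = 11
ES_Costume fitting = max(EF_Location scouting=10, EF_Set construction=11) = 11; EF_Costume fitting = 11+9 = 20
ES_Principal photography = 10; EF_Principal photography = 10+7 = 17
ES_Pickup shots = 11; EF_Pickup shots = 11+11 = 22
ES_Editing = max(EF_Costume fitting=20, EF_Principal photography=17, EF_Pickup shots=22) = 22; EF_Editing = 22+9 = 31
Expected project duration μ = 31 days. Critical path: Set construction → Pickup shots → Editing.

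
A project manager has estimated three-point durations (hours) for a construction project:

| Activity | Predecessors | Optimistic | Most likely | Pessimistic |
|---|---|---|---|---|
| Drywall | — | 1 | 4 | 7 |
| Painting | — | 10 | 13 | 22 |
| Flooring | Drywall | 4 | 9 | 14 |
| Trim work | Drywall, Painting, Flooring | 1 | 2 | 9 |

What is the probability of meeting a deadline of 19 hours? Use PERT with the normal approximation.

te_Drywall = (1 + 4·4 + 7)/6 = 24/6 = 4; σ²_Drywall = ((7−1)/6)² = 1.000
te_Painting = (10 + 4·13 + 22)/6 = 84/6 = 14; σ²_Painting = ((22−10)/6)² = 4.000
te_Flooring = (4 + 4·9 + 14)/6 = 54/6 = 9; σ²_Flooring = ((14−4)/6)² = 2.778
te_Trim work = (1 + 4·2 + 9)/6 = 18/6 = 3; σ²_Trim work = ((9−1)/6)² = 1.778

Forward pass:
ES_Drywall = 0; EF_Drywall = 4
ES_Painting = 0; EF_Painting = 14
ES_Flooring = 4; EF_Flooring = 4+9 = 13
ES_Trim work = max(EF_Drywall=4, EF_Painting=14, EF_Flooring=13) = 14; EF_Trim work = 14+3 = 17
Expected project duration μ = 17 hours. Critical path: Painting → Trim work.

Variance along critical path = 4.000 + 1.778 = 5.778; σ = √5.778 = 2.404 hours.
Z = (19 − 17) / 2.404 = 0.832
P(T ≤ 19) = Φ(0.832) ≈ 0.797

0.797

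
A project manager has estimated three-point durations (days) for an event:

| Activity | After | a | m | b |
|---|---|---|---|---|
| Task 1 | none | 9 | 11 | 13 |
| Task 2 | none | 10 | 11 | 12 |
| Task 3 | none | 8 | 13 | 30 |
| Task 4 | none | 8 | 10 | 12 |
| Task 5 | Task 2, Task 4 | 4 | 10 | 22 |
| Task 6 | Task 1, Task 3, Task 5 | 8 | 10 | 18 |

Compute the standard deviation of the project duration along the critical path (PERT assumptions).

3.45 days

te_Task 1 = (9 + 4·11 + 13)/6 = 66/6 = 11; σ²_Task 1 = ((13−9)/6)² = 0.444
te_Task 2 = (10 + 4·11 + 12)/6 = 66/6 = 11; σ²_Task 2 = ((12−10)/6)² = 0.111
te_Task 3 = (8 + 4·13 + 30)/6 = 90/6 = 15; σ²_Task 3 = ((30−8)/6)² = 13.444
te_Task 4 = (8 + 4·10 + 12)/6 = 60/6 = 10; σ²_Task 4 = ((12−8)/6)² = 0.444
te_Task 5 = (4 + 4·10 + 22)/6 = 66/6 = 11; σ²_Task 5 = ((22−4)/6)² = 9.000
te_Task 6 = (8 + 4·10 + 18)/6 = 66/6 = 11; σ²_Task 6 = ((18−8)/6)² = 2.778

Forward pass:
ES_Task 1 = 0; EF_Task 1 = 11
ES_Task 2 = 0; EF_Task 2 = 11
ES_Task 3 = 0; EF_Task 3 = 15
ES_Task 4 = 0; EF_Task 4 = 10
ES_Task 5 = max(EF_Task 2=11, EF_Task 4=10) = 11; EF_Task 5 = 11+11 = 22
ES_Task 6 = max(EF_Task 1=11, EF_Task 3=15, EF_Task 5=22) = 22; EF_Task 6 = 22+11 = 33
Expected project duration μ = 33 days. Critical path: Task 2 → Task 5 → Task 6.

Variance along critical path = 0.111 + 9.000 + 2.778 = 11.889
σ = √11.889 = 3.448 days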